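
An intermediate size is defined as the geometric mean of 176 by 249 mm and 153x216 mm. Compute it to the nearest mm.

164 × 232 mm

Short side: √(176 · 153) = √26928 ≈ 164.1 → 164 mm
Long side: √(249 · 216) = √53784 ≈ 231.9 → 232 mm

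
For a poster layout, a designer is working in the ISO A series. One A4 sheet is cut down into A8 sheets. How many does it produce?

Each ISO step halves the sheet: 1 × A4 → 2 × A5 → 4 × A6 → 8 × A7 → …
From A4 to A8 is 4 halving steps: 2^4 = 16.

16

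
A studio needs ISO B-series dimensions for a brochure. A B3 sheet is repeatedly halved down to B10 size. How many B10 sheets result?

128

Each ISO step halves the sheet: 1 × B3 → 2 × B4 → 4 × B5 → 8 × B6 → …
From B3 to B10 is 7 halving steps: 2^7 = 128.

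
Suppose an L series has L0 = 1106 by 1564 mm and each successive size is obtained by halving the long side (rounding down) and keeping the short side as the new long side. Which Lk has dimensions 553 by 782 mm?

L2

L0: 1106 × 1564 mm
L1: 782 × 1106 mm
L2: 553 × 782 mm
L3: 391 × 553 mm
→ matches L2.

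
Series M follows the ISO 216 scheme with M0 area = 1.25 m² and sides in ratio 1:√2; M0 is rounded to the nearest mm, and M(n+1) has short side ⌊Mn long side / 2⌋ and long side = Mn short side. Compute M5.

Let M0's short side be w mm. w · w√2 = 1.25 m² = 1,250,000 mm², so w ≈ 940.2 mm and w√2 ≈ 1329.6 mm → M0 = 940 × 1330 mm.
M1: ⌊1330/2⌋ × 940 = 665 × 940 mm
M2: ⌊940/2⌋ × 665 = 470 × 665 mm
M3: ⌊665/2⌋ × 470 = 332 × 470 mm
M4: ⌊470/2⌋ × 332 = 235 × 332 mm
M5: ⌊332/2⌋ × 235 = 166 × 235 mm

166 × 235 mm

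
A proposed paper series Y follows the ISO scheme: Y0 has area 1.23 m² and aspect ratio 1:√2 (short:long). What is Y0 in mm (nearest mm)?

Let the short side be w mm. Then w · w√2 = 1.23 m² = 1,230,000 mm².
w² = 1,230,000/√2, so w ≈ 932.6 mm; long side = w√2 ≈ 1318.9 mm.

933 × 1319 mm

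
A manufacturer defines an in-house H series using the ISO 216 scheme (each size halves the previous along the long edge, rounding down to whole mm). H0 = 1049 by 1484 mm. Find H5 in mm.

185 × 262 mm

H1: ⌊1484/2⌋ × 1049 = 742 × 1049 mm
H2: ⌊1049/2⌋ × 742 = 524 × 742 mm
H3: ⌊742/2⌋ × 524 = 371 × 524 mm
H4: ⌊524/2⌋ × 371 = 262 × 371 mm
H5: ⌊371/2⌋ × 262 = 185 × 262 mm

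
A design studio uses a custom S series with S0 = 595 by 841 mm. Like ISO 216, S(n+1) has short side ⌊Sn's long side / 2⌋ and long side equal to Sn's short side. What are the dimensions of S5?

105 × 148 mm

S1: ⌊841/2⌋ × 595 = 420 × 595 mm
S2: ⌊595/2⌋ × 420 = 297 × 420 mm
S3: ⌊420/2⌋ × 297 = 210 × 297 mm
S4: ⌊297/2⌋ × 210 = 148 × 210 mm
S5: ⌊210/2⌋ × 148 = 105 × 148 mm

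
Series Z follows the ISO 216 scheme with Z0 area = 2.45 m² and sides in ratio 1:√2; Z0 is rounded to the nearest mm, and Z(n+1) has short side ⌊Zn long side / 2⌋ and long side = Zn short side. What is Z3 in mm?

Let Z0's short side be w mm. w · w√2 = 2.45 m² = 2,450,000 mm², so w ≈ 1316.2 mm and w√2 ≈ 1861.4 mm → Z0 = 1316 × 1861 mm.
Z1: ⌊1861/2⌋ × 1316 = 930 × 1316 mm
Z2: ⌊1316/2⌋ × 930 = 658 × 930 mm
Z3: ⌊930/2⌋ × 658 = 465 × 658 mm

465 × 658 mm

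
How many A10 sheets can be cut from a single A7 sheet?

8

A7 = 74 × 105 mm; A10 = 26 × 37 mm.
Each halving step doubles the count; 3 steps from A7 to A10.
2^3 = 8.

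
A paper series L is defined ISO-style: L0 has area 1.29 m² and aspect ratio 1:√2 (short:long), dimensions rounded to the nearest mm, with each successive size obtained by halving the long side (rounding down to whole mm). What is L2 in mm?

Let L0's short side be w mm. w · w√2 = 1.29 m² = 1,290,000 mm², so w ≈ 955.1 mm and w√2 ≈ 1350.7 mm → L0 = 955 × 1351 mm.
L1: ⌊1351/2⌋ × 955 = 675 × 955 mm
L2: ⌊955/2⌋ × 675 = 477 × 675 mm

477 × 675 mm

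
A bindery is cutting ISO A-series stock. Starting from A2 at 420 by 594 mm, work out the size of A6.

A3: ⌊594/2⌋ × 420 = 297 × 420 mm
A4: ⌊420/2⌋ × 297 = 210 × 297 mm
A5: ⌊297/2⌋ × 210 = 148 × 210 mm
A6: ⌊210/2⌋ × 148 = 105 × 148 mm

105 × 148 mm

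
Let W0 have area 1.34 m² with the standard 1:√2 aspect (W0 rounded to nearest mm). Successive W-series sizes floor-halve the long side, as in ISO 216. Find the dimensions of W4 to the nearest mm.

243 × 344 mm

Let W0's short side be w mm. w · w√2 = 1.34 m² = 1,340,000 mm², so w ≈ 973.4 mm and w√2 ≈ 1376.6 mm → W0 = 973 × 1377 mm.
W1: ⌊1377/2⌋ × 973 = 688 × 973 mm
W2: ⌊973/2⌋ × 688 = 486 × 688 mm
W3: ⌊688/2⌋ × 486 = 344 × 486 mm
W4: ⌊486/2⌋ × 344 = 243 × 344 mm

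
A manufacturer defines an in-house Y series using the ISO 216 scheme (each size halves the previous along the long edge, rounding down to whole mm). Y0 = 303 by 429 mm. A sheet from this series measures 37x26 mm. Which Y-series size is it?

Y0: 303 × 429 mm
Y1: 214 × 303 mm
Y2: 151 × 214 mm
Y3: 107 × 151 mm
Y4: 75 × 107 mm
Y5: 53 × 75 mm
Y6: 37 × 53 mm
Y7: 26 × 37 mm
Y8: 18 × 26 mm
→ matches Y7.

Y7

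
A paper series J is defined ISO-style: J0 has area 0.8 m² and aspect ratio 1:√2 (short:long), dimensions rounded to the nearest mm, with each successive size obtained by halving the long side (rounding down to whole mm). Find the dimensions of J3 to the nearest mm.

266 × 376 mm

Let J0's short side be w mm. w · w√2 = 0.8 m² = 800,000 mm², so w ≈ 752.1 mm and w√2 ≈ 1063.7 mm → J0 = 752 × 1064 mm.
J1: ⌊1064/2⌋ × 752 = 532 × 752 mm
J2: ⌊752/2⌋ × 532 = 376 × 532 mm
J3: ⌊532/2⌋ × 376 = 266 × 376 mm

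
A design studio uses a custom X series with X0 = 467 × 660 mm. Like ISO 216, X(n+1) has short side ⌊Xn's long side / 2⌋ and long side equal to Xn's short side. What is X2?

X1: ⌊660/2⌋ × 467 = 330 × 467 mm
X2: ⌊467/2⌋ × 330 = 233 × 330 mm

233 × 330 mm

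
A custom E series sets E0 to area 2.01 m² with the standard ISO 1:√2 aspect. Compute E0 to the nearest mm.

1192 × 1686 mm

Let the short side be w mm. Then w · w√2 = 2.01 m² = 2,010,000 mm².
w² = 2,010,000/√2, so w ≈ 1192.2 mm; long side = w√2 ≈ 1686.0 mm.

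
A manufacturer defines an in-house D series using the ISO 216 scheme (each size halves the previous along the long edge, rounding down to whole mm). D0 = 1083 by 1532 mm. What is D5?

191 × 270 mm

D1 = 766 × 1083 mm (from D0 by 1 halving).
D2: ⌊1083/2⌋ × 766 = 541 × 766 mm
D3: ⌊766/2⌋ × 541 = 383 × 541 mm
D4: ⌊541/2⌋ × 383 = 270 × 383 mm
D5: ⌊383/2⌋ × 270 = 191 × 270 mm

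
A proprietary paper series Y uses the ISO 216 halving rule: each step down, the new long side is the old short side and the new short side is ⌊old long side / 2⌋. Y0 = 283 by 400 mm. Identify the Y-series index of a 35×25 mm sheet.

Y7

Y0: 283 × 400 mm
Y1: 200 × 283 mm
Y2: 141 × 200 mm
Y3: 100 × 141 mm
Y4: 70 × 100 mm
Y5: 50 × 70 mm
Y6: 35 × 50 mm
Y7: 25 × 35 mm
Y8: 17 × 25 mm
→ matches Y7.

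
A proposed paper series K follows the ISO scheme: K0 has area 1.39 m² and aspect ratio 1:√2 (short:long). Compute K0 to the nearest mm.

991 × 1402 mm

Let the short side be w mm. Then w · w√2 = 1.39 m² = 1,390,000 mm².
w² = 1,390,000/√2, so w ≈ 991.4 mm; long side = w√2 ≈ 1402.1 mm.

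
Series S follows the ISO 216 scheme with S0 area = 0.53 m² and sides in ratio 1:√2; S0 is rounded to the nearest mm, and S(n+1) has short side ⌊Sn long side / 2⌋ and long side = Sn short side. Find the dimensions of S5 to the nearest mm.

108 × 153 mm

Let S0's short side be w mm. w · w√2 = 0.53 m² = 530,000 mm², so w ≈ 612.2 mm and w√2 ≈ 865.8 mm → S0 = 612 × 866 mm.
S1: ⌊866/2⌋ × 612 = 433 × 612 mm
S2: ⌊612/2⌋ × 433 = 306 × 433 mm
S3: ⌊433/2⌋ × 306 = 216 × 306 mm
S4: ⌊306/2⌋ × 216 = 153 × 216 mm
S5: ⌊216/2⌋ × 153 = 108 × 153 mm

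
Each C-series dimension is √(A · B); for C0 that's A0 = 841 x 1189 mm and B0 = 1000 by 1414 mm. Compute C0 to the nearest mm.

Short: √(841 · 1000) = √841000 ≈ 917.1 mm.
Long: √(1189 · 1414) = √1681246 ≈ 1296.6 mm.

917 × 1297 mm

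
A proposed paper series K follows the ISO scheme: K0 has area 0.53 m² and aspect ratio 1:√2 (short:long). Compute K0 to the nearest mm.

Let the short side be w mm. Then w · w√2 = 0.53 m² = 530,000 mm².
w² = 530,000/√2, so w ≈ 612.2 mm; long side = w√2 ≈ 865.8 mm.

612 × 866 mm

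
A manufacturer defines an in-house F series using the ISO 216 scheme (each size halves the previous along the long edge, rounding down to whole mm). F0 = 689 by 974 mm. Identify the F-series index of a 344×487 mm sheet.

F2

F0: 689 × 974 mm
F1: 487 × 689 mm
F2: 344 × 487 mm
F3: 243 × 344 mm
→ matches F2.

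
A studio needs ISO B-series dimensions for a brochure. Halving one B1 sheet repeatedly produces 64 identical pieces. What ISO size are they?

B7

64 = 2^6, so 6 halving steps.
B1 → B2 → … → B7 after 6 steps.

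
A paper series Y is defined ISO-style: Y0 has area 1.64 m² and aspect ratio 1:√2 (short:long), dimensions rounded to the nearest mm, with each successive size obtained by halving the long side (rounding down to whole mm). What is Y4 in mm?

Let Y0's short side be w mm. w · w√2 = 1.64 m² = 1,640,000 mm², so w ≈ 1076.9 mm and w√2 ≈ 1522.9 mm → Y0 = 1077 × 1523 mm.
Y1: ⌊1523/2⌋ × 1077 = 761 × 1077 mm
Y2: ⌊1077/2⌋ × 761 = 538 × 761 mm
Y3: ⌊761/2⌋ × 538 = 380 × 538 mm
Y4: ⌊538/2⌋ × 380 = 269 × 380 mm

269 × 380 mm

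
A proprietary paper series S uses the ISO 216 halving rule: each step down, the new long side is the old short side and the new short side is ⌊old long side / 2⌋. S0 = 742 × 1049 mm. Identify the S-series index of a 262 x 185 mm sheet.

S0: 742 × 1049 mm
S1: 524 × 742 mm
S2: 371 × 524 mm
S3: 262 × 371 mm
S4: 185 × 262 mm
S5: 131 × 185 mm
→ matches S4.

S4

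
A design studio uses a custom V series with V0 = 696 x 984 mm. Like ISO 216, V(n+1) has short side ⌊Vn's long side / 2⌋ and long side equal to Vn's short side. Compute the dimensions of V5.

123 × 174 mm

V1: ⌊984/2⌋ × 696 = 492 × 696 mm
V2: ⌊696/2⌋ × 492 = 348 × 492 mm
V3: ⌊492/2⌋ × 348 = 246 × 348 mm
V4: ⌊348/2⌋ × 246 = 174 × 246 mm
V5: ⌊246/2⌋ × 174 = 123 × 174 mm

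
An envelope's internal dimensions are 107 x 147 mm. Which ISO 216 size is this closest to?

Aspect ratio 147/107 ≈ 1.374 (ISO target is √2 ≈ 1.414).
In the A-series (A0 area = 1 m²): A6 = 105 × 148 mm.
Off by 3 mm total — nearest standard size.

A6 (105 × 148 mm)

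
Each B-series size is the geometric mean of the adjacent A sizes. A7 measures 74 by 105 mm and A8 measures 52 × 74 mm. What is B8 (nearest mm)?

Short side: √(74 · 52) = √3848 ≈ 62.0 → 62 mm
Long side: √(105 · 74) = √7770 ≈ 88.1 → 88 mm

62 × 88 mm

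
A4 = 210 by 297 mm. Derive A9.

37 × 52 mm

A5: ⌊297/2⌋ × 210 = 148 × 210 mm
A6: ⌊210/2⌋ × 148 = 105 × 148 mm
A7: ⌊148/2⌋ × 105 = 74 × 105 mm
A8: ⌊105/2⌋ × 74 = 52 × 74 mm
A9: ⌊74/2⌋ × 52 = 37 × 52 mm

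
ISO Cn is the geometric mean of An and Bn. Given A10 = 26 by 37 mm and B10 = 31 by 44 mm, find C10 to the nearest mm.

Short side: √(26 · 31) = √806 ≈ 28.4 → 28 mm
Long side: √(37 · 44) = √1628 ≈ 40.3 → 40 mm

28 × 40 mm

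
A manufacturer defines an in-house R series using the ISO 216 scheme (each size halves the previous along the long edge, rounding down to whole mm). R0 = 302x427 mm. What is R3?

R1: ⌊427/2⌋ × 302 = 213 × 302 mm
R2: ⌊302/2⌋ × 213 = 151 × 213 mm
R3: ⌊213/2⌋ × 151 = 106 × 151 mm

106 × 151 mm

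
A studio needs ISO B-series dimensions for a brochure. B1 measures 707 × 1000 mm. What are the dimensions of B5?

B2: ⌊1000/2⌋ × 707 = 500 × 707 mm
B3: ⌊707/2⌋ × 500 = 353 × 500 mm
B4: ⌊500/2⌋ × 353 = 250 × 353 mm
B5: ⌊353/2⌋ × 250 = 176 × 250 mm

176 × 250 mm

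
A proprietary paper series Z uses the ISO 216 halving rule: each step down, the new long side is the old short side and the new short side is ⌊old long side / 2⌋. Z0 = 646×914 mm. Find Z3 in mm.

228 × 323 mm

Z1: ⌊914/2⌋ × 646 = 457 × 646 mm
Z2: ⌊646/2⌋ × 457 = 323 × 457 mm
Z3: ⌊457/2⌋ × 323 = 228 × 323 mm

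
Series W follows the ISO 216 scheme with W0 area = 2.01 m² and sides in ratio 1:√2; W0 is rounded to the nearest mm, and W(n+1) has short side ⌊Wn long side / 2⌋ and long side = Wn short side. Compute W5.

210 × 298 mm

Let W0's short side be w mm. w · w√2 = 2.01 m² = 2,010,000 mm², so w ≈ 1192.2 mm and w√2 ≈ 1686.0 mm → W0 = 1192 × 1686 mm.
W1: ⌊1686/2⌋ × 1192 = 843 × 1192 mm
W2: ⌊1192/2⌋ × 843 = 596 × 843 mm
W3: ⌊843/2⌋ × 596 = 421 × 596 mm
W4: ⌊596/2⌋ × 421 = 298 × 421 mm
W5: ⌊421/2⌋ × 298 = 210 × 298 mm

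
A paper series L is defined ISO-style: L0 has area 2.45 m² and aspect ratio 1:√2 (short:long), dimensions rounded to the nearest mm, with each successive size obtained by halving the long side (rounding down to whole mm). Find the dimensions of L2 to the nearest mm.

658 × 930 mm

Let L0's short side be w mm. w · w√2 = 2.45 m² = 2,450,000 mm², so w ≈ 1316.2 mm and w√2 ≈ 1861.4 mm → L0 = 1316 × 1861 mm.
L1: ⌊1861/2⌋ × 1316 = 930 × 1316 mm
L2: ⌊1316/2⌋ × 930 = 658 × 930 mm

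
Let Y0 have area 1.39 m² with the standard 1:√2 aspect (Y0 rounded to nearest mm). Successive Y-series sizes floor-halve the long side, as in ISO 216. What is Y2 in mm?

Let Y0's short side be w mm. w · w√2 = 1.39 m² = 1,390,000 mm², so w ≈ 991.4 mm and w√2 ≈ 1402.1 mm → Y0 = 991 × 1402 mm.
Y1: ⌊1402/2⌋ × 991 = 701 × 991 mm
Y2: ⌊991/2⌋ × 701 = 495 × 701 mm

495 × 701 mm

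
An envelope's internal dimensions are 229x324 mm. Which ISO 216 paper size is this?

C4 (229 × 324 mm)

Aspect ratio 324/229 ≈ 1.415 — close to the ISO √2 ≈ 1.414.
In the C-series (envelope sizes, between A and B): C4 = 229 × 324 mm.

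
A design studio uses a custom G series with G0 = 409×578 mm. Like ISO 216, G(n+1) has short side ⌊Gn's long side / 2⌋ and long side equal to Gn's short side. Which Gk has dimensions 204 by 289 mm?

G0: 409 × 578 mm
G1: 289 × 409 mm
G2: 204 × 289 mm
G3: 144 × 204 mm
→ matches G2.

G2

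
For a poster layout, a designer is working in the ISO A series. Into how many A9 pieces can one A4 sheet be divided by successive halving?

32

Each ISO step halves the sheet: 1 × A4 → 2 × A5 → 4 × A6 → 8 × A7 → …
From A4 to A9 is 5 halving steps: 2^5 = 32.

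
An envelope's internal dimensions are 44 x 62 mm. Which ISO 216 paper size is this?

B9 (44 × 62 mm)

Aspect ratio 62/44 ≈ 1.409 — close to the ISO √2 ≈ 1.414.
In the B-series (B0 = 1000 × 1414 mm): B9 = 44 × 62 mm.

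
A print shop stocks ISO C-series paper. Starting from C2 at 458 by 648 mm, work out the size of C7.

81 × 114 mm

C3: ⌊648/2⌋ × 458 = 324 × 458 mm
C4: ⌊458/2⌋ × 324 = 229 × 324 mm
C5: ⌊324/2⌋ × 229 = 162 × 229 mm
C6: ⌊229/2⌋ × 162 = 114 × 162 mm
C7: ⌊162/2⌋ × 114 = 81 × 114 mm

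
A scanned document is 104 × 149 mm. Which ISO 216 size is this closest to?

A6 (105 × 148 mm)

Aspect ratio 149/104 ≈ 1.433 (ISO target is √2 ≈ 1.414).
In the A-series (A0 area = 1 m²): A6 = 105 × 148 mm.
Off by 2 mm total — nearest standard size.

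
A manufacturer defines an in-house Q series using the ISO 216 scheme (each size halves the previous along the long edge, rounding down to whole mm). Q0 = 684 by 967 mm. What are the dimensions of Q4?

171 × 241 mm

Q1: ⌊967/2⌋ × 684 = 483 × 684 mm
Q2: ⌊684/2⌋ × 483 = 342 × 483 mm
Q3: ⌊483/2⌋ × 342 = 241 × 342 mm
Q4: ⌊342/2⌋ × 241 = 171 × 241 mm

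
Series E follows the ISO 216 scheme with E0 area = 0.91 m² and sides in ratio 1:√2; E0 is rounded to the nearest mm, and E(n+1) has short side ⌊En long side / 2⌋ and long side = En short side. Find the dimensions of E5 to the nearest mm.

141 × 200 mm

Let E0's short side be w mm. w · w√2 = 0.91 m² = 910,000 mm², so w ≈ 802.2 mm and w√2 ≈ 1134.4 mm → E0 = 802 × 1134 mm.
E1: ⌊1134/2⌋ × 802 = 567 × 802 mm
E2: ⌊802/2⌋ × 567 = 401 × 567 mm
E3: ⌊567/2⌋ × 401 = 283 × 401 mm
E4: ⌊401/2⌋ × 283 = 200 × 283 mm
E5: ⌊283/2⌋ × 200 = 141 × 200 mm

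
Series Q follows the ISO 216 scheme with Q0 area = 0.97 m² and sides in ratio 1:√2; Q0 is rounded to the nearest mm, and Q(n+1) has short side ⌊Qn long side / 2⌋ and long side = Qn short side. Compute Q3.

Let Q0's short side be w mm. w · w√2 = 0.97 m² = 970,000 mm², so w ≈ 828.2 mm and w√2 ≈ 1171.2 mm → Q0 = 828 × 1171 mm.
Q1: ⌊1171/2⌋ × 828 = 585 × 828 mm
Q2: ⌊828/2⌋ × 585 = 414 × 585 mm
Q3: ⌊585/2⌋ × 414 = 292 × 414 mm

292 × 414 mm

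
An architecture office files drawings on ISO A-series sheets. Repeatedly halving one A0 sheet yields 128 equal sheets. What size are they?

128 = 2^7, so 7 halving steps.
A0 → A1 → … → A7 after 7 steps.

A7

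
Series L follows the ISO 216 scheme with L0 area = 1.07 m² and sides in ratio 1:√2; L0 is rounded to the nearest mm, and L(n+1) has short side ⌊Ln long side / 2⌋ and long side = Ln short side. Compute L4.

217 × 307 mm

Let L0's short side be w mm. w · w√2 = 1.07 m² = 1,070,000 mm², so w ≈ 869.8 mm and w√2 ≈ 1230.1 mm → L0 = 870 × 1230 mm.
L1: ⌊1230/2⌋ × 870 = 615 × 870 mm
L2: ⌊870/2⌋ × 615 = 435 × 615 mm
L3: ⌊615/2⌋ × 435 = 307 × 435 mm
L4: ⌊435/2⌋ × 307 = 217 × 307 mm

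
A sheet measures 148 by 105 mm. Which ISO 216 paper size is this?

Aspect ratio 148/105 ≈ 1.410 — close to the ISO √2 ≈ 1.414.
In the A-series (A0 area = 1 m²): A6 = 105 × 148 mm.

A6 (105 × 148 mm)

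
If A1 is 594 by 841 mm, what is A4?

210 × 297 mm

A2: ⌊841/2⌋ × 594 = 420 × 594 mm
A3: ⌊594/2⌋ × 420 = 297 × 420 mm
A4: ⌊420/2⌋ × 297 = 210 × 297 mm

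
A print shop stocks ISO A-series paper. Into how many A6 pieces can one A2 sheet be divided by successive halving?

Each ISO step halves the sheet: 1 × A2 → 2 × A3 → 4 × A4 → 8 × A5 → …
From A2 to A6 is 4 halving steps: 2^4 = 16.

16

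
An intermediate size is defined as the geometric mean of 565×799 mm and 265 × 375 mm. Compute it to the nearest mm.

Short side: √(565 · 265) = √149725 ≈ 386.9 → 387 mm
Long side: √(799 · 375) = √299625 ≈ 547.4 → 547 mm

387 × 547 mm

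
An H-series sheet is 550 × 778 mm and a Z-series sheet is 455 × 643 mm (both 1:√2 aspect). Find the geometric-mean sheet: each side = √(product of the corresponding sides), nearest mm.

Short side: √(550 · 455) = √250250 ≈ 500.2 → 500 mm
Long side: √(778 · 643) = √500254 ≈ 707.3 → 707 mm

500 × 707 mm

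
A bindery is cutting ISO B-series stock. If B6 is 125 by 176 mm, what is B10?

31 × 44 mm

B7: ⌊176/2⌋ × 125 = 88 × 125 mm
B8: ⌊125/2⌋ × 88 = 62 × 88 mm
B9: ⌊88/2⌋ × 62 = 44 × 62 mm
B10: ⌊62/2⌋ × 44 = 31 × 44 mm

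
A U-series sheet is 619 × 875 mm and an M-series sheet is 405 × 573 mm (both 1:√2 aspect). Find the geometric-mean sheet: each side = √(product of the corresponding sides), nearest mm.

501 × 708 mm

Short side: √(619 · 405) = √250695 ≈ 500.7 → 501 mm
Long side: √(875 · 573) = √501375 ≈ 708.1 → 708 mm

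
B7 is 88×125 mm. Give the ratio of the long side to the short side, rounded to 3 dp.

125 / 88 = 1.420
ISO 216 targets √2 ≈ 1.414; the +0.006 deviation is from mm rounding.

1.420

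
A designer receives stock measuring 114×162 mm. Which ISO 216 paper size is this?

Aspect ratio 162/114 ≈ 1.421 — close to the ISO √2 ≈ 1.414.
In the C-series (envelope sizes, between A and B): C6 = 114 × 162 mm.

C6 (114 × 162 mm)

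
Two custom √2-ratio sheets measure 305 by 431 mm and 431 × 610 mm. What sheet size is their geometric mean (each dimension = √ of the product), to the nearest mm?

Short side: √(305 · 431) = √131455 ≈ 362.6 → 363 mm
Long side: √(431 · 610) = √262910 ≈ 512.7 → 513 mm

363 × 513 mm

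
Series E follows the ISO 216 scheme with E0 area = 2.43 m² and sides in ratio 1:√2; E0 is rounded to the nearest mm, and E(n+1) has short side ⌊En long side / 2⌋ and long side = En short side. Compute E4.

Let E0's short side be w mm. w · w√2 = 2.43 m² = 2,430,000 mm², so w ≈ 1310.8 mm and w√2 ≈ 1853.8 mm → E0 = 1311 × 1854 mm.
E1: ⌊1854/2⌋ × 1311 = 927 × 1311 mm
E2: ⌊1311/2⌋ × 927 = 655 × 927 mm
E3: ⌊927/2⌋ × 655 = 463 × 655 mm
E4: ⌊655/2⌋ × 463 = 327 × 463 mm

327 × 463 mm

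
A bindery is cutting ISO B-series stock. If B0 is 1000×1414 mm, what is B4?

250 × 353 mm

B1: ⌊1414/2⌋ × 1000 = 707 × 1000 mm
B2: ⌊1000/2⌋ × 707 = 500 × 707 mm
B3: ⌊707/2⌋ × 500 = 353 × 500 mm
B4: ⌊500/2⌋ × 353 = 250 × 353 mm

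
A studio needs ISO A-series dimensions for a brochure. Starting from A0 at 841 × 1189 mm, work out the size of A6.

A1: ⌊1189/2⌋ × 841 = 594 × 841 mm
A2: ⌊841/2⌋ × 594 = 420 × 594 mm
A3: ⌊594/2⌋ × 420 = 297 × 420 mm
A4: ⌊420/2⌋ × 297 = 210 × 297 mm
A5: ⌊297/2⌋ × 210 = 148 × 210 mm
A6: ⌊210/2⌋ × 148 = 105 × 148 mm

105 × 148 mm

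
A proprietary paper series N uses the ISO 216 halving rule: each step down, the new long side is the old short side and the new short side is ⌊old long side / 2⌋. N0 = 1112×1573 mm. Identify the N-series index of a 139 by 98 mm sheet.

N0: 1112 × 1573 mm
N1: 786 × 1112 mm
N2: 556 × 786 mm
N3: 393 × 556 mm
N4: 278 × 393 mm
N5: 196 × 278 mm
N6: 139 × 196 mm
N7: 98 × 139 mm
N8: 69 × 98 mm
→ matches N7.

N7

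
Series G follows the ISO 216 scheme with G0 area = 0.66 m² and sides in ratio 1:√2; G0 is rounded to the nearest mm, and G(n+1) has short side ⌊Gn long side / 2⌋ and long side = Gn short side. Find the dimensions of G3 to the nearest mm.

241 × 341 mm

Let G0's short side be w mm. w · w√2 = 0.66 m² = 660,000 mm², so w ≈ 683.1 mm and w√2 ≈ 966.1 mm → G0 = 683 × 966 mm.
G1: ⌊966/2⌋ × 683 = 483 × 683 mm
G2: ⌊683/2⌋ × 483 = 341 × 483 mm
G3: ⌊483/2⌋ × 341 = 241 × 341 mm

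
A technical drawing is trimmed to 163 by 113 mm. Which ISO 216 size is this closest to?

Aspect ratio 163/113 ≈ 1.442 (ISO target is √2 ≈ 1.414).
In the C-series (envelope sizes, between A and B): C6 = 114 × 162 mm.
Off by 2 mm total — nearest standard size.

C6 (114 × 162 mm)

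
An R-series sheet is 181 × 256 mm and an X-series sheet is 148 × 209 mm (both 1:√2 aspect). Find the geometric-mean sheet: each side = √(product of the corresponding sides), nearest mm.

Short side: √(181 · 148) = √26788 ≈ 163.7 → 164 mm
Long side: √(256 · 209) = √53504 ≈ 231.3 → 231 mm

164 × 231 mm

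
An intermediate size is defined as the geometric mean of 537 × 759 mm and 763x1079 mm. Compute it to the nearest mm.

640 × 905 mm

Short side: √(537 · 763) = √409731 ≈ 640.1 → 640 mm
Long side: √(759 · 1079) = √818961 ≈ 905.0 → 905 mm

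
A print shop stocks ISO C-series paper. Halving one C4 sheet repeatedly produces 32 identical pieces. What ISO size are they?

C9

32 = 2^5, so 5 halving steps.
C4 → C5 → … → C9 after 5 steps.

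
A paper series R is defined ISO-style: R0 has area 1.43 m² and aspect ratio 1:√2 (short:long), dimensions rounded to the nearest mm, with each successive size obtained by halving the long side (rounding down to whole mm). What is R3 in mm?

355 × 503 mm

Let R0's short side be w mm. w · w√2 = 1.43 m² = 1,430,000 mm², so w ≈ 1005.6 mm and w√2 ≈ 1422.1 mm → R0 = 1006 × 1422 mm.
R1: ⌊1422/2⌋ × 1006 = 711 × 1006 mm
R2: ⌊1006/2⌋ × 711 = 503 × 711 mm
R3: ⌊711/2⌋ × 503 = 355 × 503 mm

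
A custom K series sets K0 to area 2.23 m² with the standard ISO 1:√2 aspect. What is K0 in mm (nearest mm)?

Let the short side be w mm. Then w · w√2 = 2.23 m² = 2,230,000 mm².
w² = 2,230,000/√2, so w ≈ 1255.7 mm; long side = w√2 ≈ 1775.9 mm.

1256 × 1776 mm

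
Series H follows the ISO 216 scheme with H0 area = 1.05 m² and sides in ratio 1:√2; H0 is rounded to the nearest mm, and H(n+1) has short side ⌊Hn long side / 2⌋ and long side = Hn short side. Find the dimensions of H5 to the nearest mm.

Let H0's short side be w mm. w · w√2 = 1.05 m² = 1,050,000 mm², so w ≈ 861.7 mm and w√2 ≈ 1218.6 mm → H0 = 862 × 1219 mm.
H1: ⌊1219/2⌋ × 862 = 609 × 862 mm
H2: ⌊862/2⌋ × 609 = 431 × 609 mm
H3: ⌊609/2⌋ × 431 = 304 × 431 mm
H4: ⌊431/2⌋ × 304 = 215 × 304 mm
H5: ⌊304/2⌋ × 215 = 152 × 215 mm

152 × 215 mm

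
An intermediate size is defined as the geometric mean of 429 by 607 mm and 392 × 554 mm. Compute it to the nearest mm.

Short side: √(429 · 392) = √168168 ≈ 410.1 → 410 mm
Long side: √(607 · 554) = √336278 ≈ 579.9 → 580 mm

410 × 580 mm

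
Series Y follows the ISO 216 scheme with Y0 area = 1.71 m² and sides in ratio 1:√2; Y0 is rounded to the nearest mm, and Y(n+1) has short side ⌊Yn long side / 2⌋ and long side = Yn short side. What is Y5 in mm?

194 × 275 mm

Let Y0's short side be w mm. w · w√2 = 1.71 m² = 1,710,000 mm², so w ≈ 1099.6 mm and w√2 ≈ 1555.1 mm → Y0 = 1100 × 1555 mm.
Y1: ⌊1555/2⌋ × 1100 = 777 × 1100 mm
Y2: ⌊1100/2⌋ × 777 = 550 × 777 mm
Y3: ⌊777/2⌋ × 550 = 388 × 550 mm
Y4: ⌊550/2⌋ × 388 = 275 × 388 mm
Y5: ⌊388/2⌋ × 275 = 194 × 275 mm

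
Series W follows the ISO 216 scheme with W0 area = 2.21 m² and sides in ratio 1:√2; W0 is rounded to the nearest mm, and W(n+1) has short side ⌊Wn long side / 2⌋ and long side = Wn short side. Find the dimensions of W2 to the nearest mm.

625 × 884 mm

Let W0's short side be w mm. w · w√2 = 2.21 m² = 2,210,000 mm², so w ≈ 1250.1 mm and w√2 ≈ 1767.9 mm → W0 = 1250 × 1768 mm.
W1: ⌊1768/2⌋ × 1250 = 884 × 1250 mm
W2: ⌊1250/2⌋ × 884 = 625 × 884 mm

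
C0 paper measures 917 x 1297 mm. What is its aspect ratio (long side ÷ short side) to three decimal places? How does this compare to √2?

1.414

1297 / 917 = 1.414
Matches √2 ≈ 1.414 — the ISO 216 defining ratio.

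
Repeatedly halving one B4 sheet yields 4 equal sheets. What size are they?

B6

4 = 2^2, so 2 halving steps.
B4 → B5 → … → B6 after 2 steps.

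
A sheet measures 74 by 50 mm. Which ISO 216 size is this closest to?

A8 (52 × 74 mm)

Aspect ratio 74/50 ≈ 1.480 (ISO target is √2 ≈ 1.414).
In the A-series (A0 area = 1 m²): A8 = 52 × 74 mm.
Off by 2 mm total — nearest standard size.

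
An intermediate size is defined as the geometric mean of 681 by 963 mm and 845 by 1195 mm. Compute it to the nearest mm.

Short side: √(681 · 845) = √575445 ≈ 758.6 → 759 mm
Long side: √(963 · 1195) = √1150785 ≈ 1072.7 → 1073 mm

759 × 1073 mm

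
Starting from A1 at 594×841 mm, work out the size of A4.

210 × 297 mm

A2: ⌊841/2⌋ × 594 = 420 × 594 mm
A3: ⌊594/2⌋ × 420 = 297 × 420 mm
A4: ⌊420/2⌋ × 297 = 210 × 297 mm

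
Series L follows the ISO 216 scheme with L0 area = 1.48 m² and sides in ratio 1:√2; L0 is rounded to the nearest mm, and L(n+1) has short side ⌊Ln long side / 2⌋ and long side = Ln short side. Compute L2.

Let L0's short side be w mm. w · w√2 = 1.48 m² = 1,480,000 mm², so w ≈ 1023.0 mm and w√2 ≈ 1446.7 mm → L0 = 1023 × 1447 mm.
L1: ⌊1447/2⌋ × 1023 = 723 × 1023 mm
L2: ⌊1023/2⌋ × 723 = 511 × 723 mm

511 × 723 mm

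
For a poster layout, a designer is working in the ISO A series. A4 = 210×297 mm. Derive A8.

52 × 74 mm

A5: ⌊297/2⌋ × 210 = 148 × 210 mm
A6: ⌊210/2⌋ × 148 = 105 × 148 mm
A7: ⌊148/2⌋ × 105 = 74 × 105 mm
A8: ⌊105/2⌋ × 74 = 52 × 74 mm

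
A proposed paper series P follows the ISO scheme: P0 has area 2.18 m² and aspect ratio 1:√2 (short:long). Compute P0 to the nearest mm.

1242 × 1756 mm

Let the short side be w mm. Then w · w√2 = 2.18 m² = 2,180,000 mm².
w² = 2,180,000/√2, so w ≈ 1241.6 mm; long side = w√2 ≈ 1755.8 mm.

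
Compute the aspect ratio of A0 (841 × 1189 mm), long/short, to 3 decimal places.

1189 / 841 = 1.414
Matches √2 ≈ 1.414 — the ISO 216 defining ratio.

1.414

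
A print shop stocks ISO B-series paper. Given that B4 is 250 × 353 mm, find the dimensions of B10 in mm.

B5: ⌊353/2⌋ × 250 = 176 × 250 mm
B6: ⌊250/2⌋ × 176 = 125 × 176 mm
B7: ⌊176/2⌋ × 125 = 88 × 125 mm
B8: ⌊125/2⌋ × 88 = 62 × 88 mm
B9: ⌊88/2⌋ × 62 = 44 × 62 mm
B10: ⌊62/2⌋ × 44 = 31 × 44 mm

31 × 44 mm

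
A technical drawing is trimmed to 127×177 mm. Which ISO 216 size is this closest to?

Aspect ratio 177/127 ≈ 1.394 (ISO target is √2 ≈ 1.414).
In the B-series (B0 = 1000 × 1414 mm): B6 = 125 × 176 mm.
Off by 3 mm total — nearest standard size.

B6 (125 × 176 mm)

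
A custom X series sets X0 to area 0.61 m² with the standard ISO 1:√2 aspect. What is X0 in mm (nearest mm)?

Let the short side be w mm. Then w · w√2 = 0.61 m² = 610,000 mm².
w² = 610,000/√2, so w ≈ 656.8 mm; long side = w√2 ≈ 928.8 mm.

657 × 929 mm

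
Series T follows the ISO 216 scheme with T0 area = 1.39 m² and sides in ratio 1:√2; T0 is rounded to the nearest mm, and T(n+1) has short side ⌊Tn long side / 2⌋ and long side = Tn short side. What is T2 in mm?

Let T0's short side be w mm. w · w√2 = 1.39 m² = 1,390,000 mm², so w ≈ 991.4 mm and w√2 ≈ 1402.1 mm → T0 = 991 × 1402 mm.
T1: ⌊1402/2⌋ × 991 = 701 × 991 mm
T2: ⌊991/2⌋ × 701 = 495 × 701 mm

495 × 701 mm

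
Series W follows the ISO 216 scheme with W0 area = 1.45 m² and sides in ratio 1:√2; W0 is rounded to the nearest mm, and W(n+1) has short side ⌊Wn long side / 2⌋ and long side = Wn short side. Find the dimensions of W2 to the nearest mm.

506 × 716 mm

Let W0's short side be w mm. w · w√2 = 1.45 m² = 1,450,000 mm², so w ≈ 1012.6 mm and w√2 ≈ 1432.0 mm → W0 = 1013 × 1432 mm.
W1: ⌊1432/2⌋ × 1013 = 716 × 1013 mm
W2: ⌊1013/2⌋ × 716 = 506 × 716 mm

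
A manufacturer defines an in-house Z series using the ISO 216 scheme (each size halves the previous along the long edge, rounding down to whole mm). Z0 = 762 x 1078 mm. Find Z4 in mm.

190 × 269 mm

Z1: ⌊1078/2⌋ × 762 = 539 × 762 mm
Z2: ⌊762/2⌋ × 539 = 381 × 539 mm
Z3: ⌊539/2⌋ × 381 = 269 × 381 mm
Z4: ⌊381/2⌋ × 269 = 190 × 269 mm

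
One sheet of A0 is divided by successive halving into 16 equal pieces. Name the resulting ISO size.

16 = 2^4, so 4 halving steps.
A0 → A1 → … → A4 after 4 steps.

A4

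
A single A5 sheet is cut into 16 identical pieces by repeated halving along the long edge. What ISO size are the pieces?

16 = 2^4, so 4 halving steps.
A5 → A6 → … → A9 after 4 steps.

A9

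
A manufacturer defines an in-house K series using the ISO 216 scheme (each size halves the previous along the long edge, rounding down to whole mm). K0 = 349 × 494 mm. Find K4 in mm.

87 × 123 mm

K1: ⌊494/2⌋ × 349 = 247 × 349 mm
K2: ⌊349/2⌋ × 247 = 174 × 247 mm
K3: ⌊247/2⌋ × 174 = 123 × 174 mm
K4: ⌊174/2⌋ × 123 = 87 × 123 mm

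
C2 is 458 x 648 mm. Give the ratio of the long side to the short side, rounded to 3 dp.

1.415

648 / 458 = 1.415
Matches √2 ≈ 1.414 — the ISO 216 defining ratio.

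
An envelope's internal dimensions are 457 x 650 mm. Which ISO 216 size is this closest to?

C2 (458 × 648 mm)

Aspect ratio 650/457 ≈ 1.422 — close to the ISO √2 ≈ 1.414.
In the C-series (envelope sizes, between A and B): C2 = 458 × 648 mm.
Off by 3 mm total — nearest standard size.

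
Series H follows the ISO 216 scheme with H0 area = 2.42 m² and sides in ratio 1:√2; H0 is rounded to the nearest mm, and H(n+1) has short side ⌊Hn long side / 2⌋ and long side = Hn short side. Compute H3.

462 × 654 mm

Let H0's short side be w mm. w · w√2 = 2.42 m² = 2,420,000 mm², so w ≈ 1308.1 mm and w√2 ≈ 1850.0 mm → H0 = 1308 × 1850 mm.
H1: ⌊1850/2⌋ × 1308 = 925 × 1308 mm
H2: ⌊1308/2⌋ × 925 = 654 × 925 mm
H3: ⌊925/2⌋ × 654 = 462 × 654 mm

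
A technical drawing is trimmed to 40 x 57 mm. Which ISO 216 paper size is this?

Aspect ratio 57/40 ≈ 1.425 — close to the ISO √2 ≈ 1.414.
In the C-series (envelope sizes, between A and B): C9 = 40 × 57 mm.

C9 (40 × 57 mm)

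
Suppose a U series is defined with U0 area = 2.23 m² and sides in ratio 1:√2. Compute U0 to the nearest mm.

1256 × 1776 mm

Let the short side be w mm. Then w · w√2 = 2.23 m² = 2,230,000 mm².
w² = 2,230,000/√2, so w ≈ 1255.7 mm; long side = w√2 ≈ 1775.9 mm.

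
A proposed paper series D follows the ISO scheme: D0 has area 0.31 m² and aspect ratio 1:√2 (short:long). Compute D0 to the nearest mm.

Let the short side be w mm. Then w · w√2 = 0.31 m² = 310,000 mm².
w² = 310,000/√2, so w ≈ 468.2 mm; long side = w√2 ≈ 662.1 mm.

468 × 662 mm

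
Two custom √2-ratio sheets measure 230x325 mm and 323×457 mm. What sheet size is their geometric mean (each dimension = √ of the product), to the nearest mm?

Short side: √(230 · 323) = √74290 ≈ 272.6 → 273 mm
Long side: √(325 · 457) = √148525 ≈ 385.4 → 385 mm

273 × 385 mm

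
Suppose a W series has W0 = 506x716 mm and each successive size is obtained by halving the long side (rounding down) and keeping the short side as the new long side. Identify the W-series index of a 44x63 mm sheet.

W0: 506 × 716 mm
W1: 358 × 506 mm
W2: 253 × 358 mm
W3: 179 × 253 mm
W4: 126 × 179 mm
W5: 89 × 126 mm
W6: 63 × 89 mm
W7: 44 × 63 mm
W8: 31 × 44 mm
→ matches W7.

W7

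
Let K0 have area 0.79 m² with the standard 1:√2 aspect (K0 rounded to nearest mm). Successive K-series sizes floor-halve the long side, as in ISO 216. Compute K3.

264 × 373 mm

Let K0's short side be w mm. w · w√2 = 0.79 m² = 790,000 mm², so w ≈ 747.4 mm and w√2 ≈ 1057.0 mm → K0 = 747 × 1057 mm.
K1: ⌊1057/2⌋ × 747 = 528 × 747 mm
K2: ⌊747/2⌋ × 528 = 373 × 528 mm
K3: ⌊528/2⌋ × 373 = 264 × 373 mm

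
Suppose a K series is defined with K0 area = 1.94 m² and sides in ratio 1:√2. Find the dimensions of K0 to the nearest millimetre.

1171 × 1656 mm

Let the short side be w mm. Then w · w√2 = 1.94 m² = 1,940,000 mm².
w² = 1,940,000/√2, so w ≈ 1171.2 mm; long side = w√2 ≈ 1656.4 mm.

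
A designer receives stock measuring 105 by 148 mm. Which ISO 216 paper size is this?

A6 (105 × 148 mm)

Aspect ratio 148/105 ≈ 1.410 — close to the ISO √2 ≈ 1.414.
In the A-series (A0 area = 1 m²): A6 = 105 × 148 mm.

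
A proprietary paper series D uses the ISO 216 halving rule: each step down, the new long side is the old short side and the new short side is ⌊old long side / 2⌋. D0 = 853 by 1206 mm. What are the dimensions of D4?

D1: ⌊1206/2⌋ × 853 = 603 × 853 mm
D2: ⌊853/2⌋ × 603 = 426 × 603 mm
D3: ⌊603/2⌋ × 426 = 301 × 426 mm
D4: ⌊426/2⌋ × 301 = 213 × 301 mm

213 × 301 mm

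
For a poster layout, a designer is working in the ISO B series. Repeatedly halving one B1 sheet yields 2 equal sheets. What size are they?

B2

2 = 2^1, so 1 halving step.
B1 → B2 → … → B2 after 1 step.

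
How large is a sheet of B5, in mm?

176 × 250 mm

B0 = 1000 × 1414 mm (B0 has a 1000 mm short side, aspect 1:√2).
B1: ⌊1414/2⌋ × 1000 = 707 × 1000 mm
B2: ⌊1000/2⌋ × 707 = 500 × 707 mm
B3: ⌊707/2⌋ × 500 = 353 × 500 mm
B4: ⌊500/2⌋ × 353 = 250 × 353 mm
B5: ⌊353/2⌋ × 250 = 176 × 250 mm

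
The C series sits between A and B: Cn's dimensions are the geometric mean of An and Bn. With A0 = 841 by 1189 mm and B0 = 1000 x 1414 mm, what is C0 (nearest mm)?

917 × 1297 mm

Short side: √(841 · 1000) = √841000 ≈ 917.1 → 917 mm
Long side: √(1189 · 1414) = √1681246 ≈ 1296.6 → 1297 mm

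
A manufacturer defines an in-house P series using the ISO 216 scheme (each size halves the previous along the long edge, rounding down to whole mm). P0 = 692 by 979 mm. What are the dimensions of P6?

P1 = 489 × 692 mm (from P0 by 1 halving).
P2: ⌊692/2⌋ × 489 = 346 × 489 mm
P3: ⌊489/2⌋ × 346 = 244 × 346 mm
P4: ⌊346/2⌋ × 244 = 173 × 244 mm
P5: ⌊244/2⌋ × 173 = 122 × 173 mm
P6: ⌊173/2⌋ × 122 = 86 × 122 mm

86 × 122 mm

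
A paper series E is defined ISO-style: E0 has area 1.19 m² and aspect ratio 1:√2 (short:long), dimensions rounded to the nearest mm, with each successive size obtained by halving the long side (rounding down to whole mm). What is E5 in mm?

Let E0's short side be w mm. w · w√2 = 1.19 m² = 1,190,000 mm², so w ≈ 917.3 mm and w√2 ≈ 1297.3 mm → E0 = 917 × 1297 mm.
E1: ⌊1297/2⌋ × 917 = 648 × 917 mm
E2: ⌊917/2⌋ × 648 = 458 × 648 mm
E3: ⌊648/2⌋ × 458 = 324 × 458 mm
E4: ⌊458/2⌋ × 324 = 229 × 324 mm
E5: ⌊324/2⌋ × 229 = 162 × 229 mm

162 × 229 mm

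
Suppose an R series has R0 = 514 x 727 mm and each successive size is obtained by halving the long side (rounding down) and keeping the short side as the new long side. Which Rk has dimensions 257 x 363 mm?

R2

R0: 514 × 727 mm
R1: 363 × 514 mm
R2: 257 × 363 mm
R3: 181 × 257 mm
→ matches R2.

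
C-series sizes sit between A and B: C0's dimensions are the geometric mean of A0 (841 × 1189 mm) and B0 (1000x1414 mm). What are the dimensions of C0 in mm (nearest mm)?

Short: √(841 · 1000) = √841000 ≈ 917.1 mm.
Long: √(1189 · 1414) = √1681246 ≈ 1296.6 mm.

917 × 1297 mm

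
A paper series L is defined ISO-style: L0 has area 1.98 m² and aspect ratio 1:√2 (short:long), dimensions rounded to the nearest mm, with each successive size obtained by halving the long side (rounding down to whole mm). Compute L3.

Let L0's short side be w mm. w · w√2 = 1.98 m² = 1,980,000 mm², so w ≈ 1183.2 mm and w√2 ≈ 1673.4 mm → L0 = 1183 × 1673 mm.
L1: ⌊1673/2⌋ × 1183 = 836 × 1183 mm
L2: ⌊1183/2⌋ × 836 = 591 × 836 mm
L3: ⌊836/2⌋ × 591 = 418 × 591 mm

418 × 591 mm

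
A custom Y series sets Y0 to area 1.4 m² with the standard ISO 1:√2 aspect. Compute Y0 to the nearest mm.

Let the short side be w mm. Then w · w√2 = 1.4 m² = 1,400,000 mm².
w² = 1,400,000/√2, so w ≈ 995.0 mm; long side = w√2 ≈ 1407.1 mm.

995 × 1407 mm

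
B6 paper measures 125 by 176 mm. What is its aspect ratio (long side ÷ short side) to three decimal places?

1.408

176 / 125 = 1.408
ISO 216 targets √2 ≈ 1.414; the -0.006 deviation is from mm rounding.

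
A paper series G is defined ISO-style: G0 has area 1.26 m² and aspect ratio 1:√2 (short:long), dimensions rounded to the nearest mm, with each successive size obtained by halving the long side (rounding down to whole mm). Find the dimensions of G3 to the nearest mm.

333 × 472 mm

Let G0's short side be w mm. w · w√2 = 1.26 m² = 1,260,000 mm², so w ≈ 943.9 mm and w√2 ≈ 1334.9 mm → G0 = 944 × 1335 mm.
G1: ⌊1335/2⌋ × 944 = 667 × 944 mm
G2: ⌊944/2⌋ × 667 = 472 × 667 mm
G3: ⌊667/2⌋ × 472 = 333 × 472 mm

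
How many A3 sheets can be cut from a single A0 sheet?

Each ISO step halves the sheet: 1 × A0 → 2 × A1 → 4 × A2 → 8 × A3
From A0 to A3 is 3 halving steps: 2^3 = 8.

8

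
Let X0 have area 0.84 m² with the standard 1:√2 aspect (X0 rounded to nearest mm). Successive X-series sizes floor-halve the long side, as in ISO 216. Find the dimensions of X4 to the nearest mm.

192 × 272 mm

Let X0's short side be w mm. w · w√2 = 0.84 m² = 840,000 mm², so w ≈ 770.7 mm and w√2 ≈ 1089.9 mm → X0 = 771 × 1090 mm.
X1: ⌊1090/2⌋ × 771 = 545 × 771 mm
X2: ⌊771/2⌋ × 545 = 385 × 545 mm
X3: ⌊545/2⌋ × 385 = 272 × 385 mm
X4: ⌊385/2⌋ × 272 = 192 × 272 mm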